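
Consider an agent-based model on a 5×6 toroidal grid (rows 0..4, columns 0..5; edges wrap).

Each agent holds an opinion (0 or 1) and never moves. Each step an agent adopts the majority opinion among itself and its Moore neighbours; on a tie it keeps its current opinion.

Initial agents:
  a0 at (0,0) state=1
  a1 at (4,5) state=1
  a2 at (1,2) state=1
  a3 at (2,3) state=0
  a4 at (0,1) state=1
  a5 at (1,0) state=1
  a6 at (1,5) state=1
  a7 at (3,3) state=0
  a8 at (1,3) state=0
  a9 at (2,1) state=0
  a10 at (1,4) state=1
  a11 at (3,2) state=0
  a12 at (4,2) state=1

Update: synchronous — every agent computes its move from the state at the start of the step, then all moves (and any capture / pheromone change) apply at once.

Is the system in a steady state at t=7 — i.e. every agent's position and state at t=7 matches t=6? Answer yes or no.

t=1: a0@(0,0):1 a1@(4,5):1 a2@(1,2):0 a3@(2,3):0 a4@(0,1):1 a5@(1,0):1 a6@(1,5):1 a7@(3,3):0 a8@(1,3):0 a9@(2,1):0 a10@(1,4):1 a11@(3,2):0 a12@(4,2):1
t=2: (unchanged — steady state)

yes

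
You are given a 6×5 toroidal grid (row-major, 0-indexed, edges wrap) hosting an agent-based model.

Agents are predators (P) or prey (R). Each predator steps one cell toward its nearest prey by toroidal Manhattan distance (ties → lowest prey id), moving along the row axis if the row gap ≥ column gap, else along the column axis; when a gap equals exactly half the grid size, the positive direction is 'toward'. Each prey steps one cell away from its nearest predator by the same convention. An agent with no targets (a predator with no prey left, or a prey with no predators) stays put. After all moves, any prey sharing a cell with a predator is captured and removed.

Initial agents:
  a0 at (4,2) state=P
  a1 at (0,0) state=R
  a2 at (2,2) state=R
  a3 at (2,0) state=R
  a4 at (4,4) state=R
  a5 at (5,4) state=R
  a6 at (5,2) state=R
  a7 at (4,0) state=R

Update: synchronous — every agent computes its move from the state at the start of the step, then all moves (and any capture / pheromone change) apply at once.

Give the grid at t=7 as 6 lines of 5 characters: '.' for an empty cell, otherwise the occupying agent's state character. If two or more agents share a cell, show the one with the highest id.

t=1: a0@(5,2):P a1@(1,0):R a2@(1,2):R a3@(1,0):R a4@(4,0):R a5@(5,0):R a6@(0,2):R a7@(4,4):R
t=2: a0@(0,2):P a1@(2,0):R a2@(2,2):R a3@(2,0):R a4@(4,4):R a5@(5,4):R a6@(1,2):R a7@(4,0):R
t=3: a0@(1,2):P a1@(3,0):R a2@(3,2):R a3@(3,0):R a4@(3,4):R a5@(5,0):R a6@(2,2):R a7@(3,0):R
t=4: a0@(2,2):P a1@(4,0):R a2@(4,2):R a3@(4,0):R a4@(4,4):R a5@(4,0):R a6@(3,2):R a7@(4,0):R
t=5: a0@(3,2):P a1@(5,0):R a2@(5,2):R a3@(5,0):R a4@(5,4):R a5@(5,0):R a6@(4,2):R a7@(5,0):R
t=6: a0@(4,2):P a1@(0,0):R a2@(0,2):R a3@(0,0):R a4@(0,4):R a5@(0,0):R a6@(5,2):R a7@(0,0):R
t=7: a0@(5,2):P a1@(1,0):R a2@(1,2):R a3@(1,0):R a4@(1,4):R a5@(1,0):R a6@(0,2):R a7@(1,0):R

..R..
R.R.R
.....
.....
.....
..P..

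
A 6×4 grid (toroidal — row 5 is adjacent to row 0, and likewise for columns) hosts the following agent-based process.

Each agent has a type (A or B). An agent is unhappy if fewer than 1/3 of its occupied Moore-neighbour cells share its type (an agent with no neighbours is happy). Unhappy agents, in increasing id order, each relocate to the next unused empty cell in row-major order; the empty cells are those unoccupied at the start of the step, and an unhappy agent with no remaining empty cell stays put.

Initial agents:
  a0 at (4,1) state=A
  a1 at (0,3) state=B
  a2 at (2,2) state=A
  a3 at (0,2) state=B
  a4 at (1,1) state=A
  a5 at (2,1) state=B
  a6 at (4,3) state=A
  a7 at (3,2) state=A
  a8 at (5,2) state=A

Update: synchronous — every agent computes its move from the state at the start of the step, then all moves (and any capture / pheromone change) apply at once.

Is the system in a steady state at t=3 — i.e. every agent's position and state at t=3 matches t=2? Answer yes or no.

t=1: a0@(4,1):A a1@(0,3):B a2@(2,2):A a3@(0,2):B a4@(1,1):A a5@(0,0):B a6@(4,3):A a7@(3,2):A a8@(5,2):A
t=2: (unchanged — steady state)

yes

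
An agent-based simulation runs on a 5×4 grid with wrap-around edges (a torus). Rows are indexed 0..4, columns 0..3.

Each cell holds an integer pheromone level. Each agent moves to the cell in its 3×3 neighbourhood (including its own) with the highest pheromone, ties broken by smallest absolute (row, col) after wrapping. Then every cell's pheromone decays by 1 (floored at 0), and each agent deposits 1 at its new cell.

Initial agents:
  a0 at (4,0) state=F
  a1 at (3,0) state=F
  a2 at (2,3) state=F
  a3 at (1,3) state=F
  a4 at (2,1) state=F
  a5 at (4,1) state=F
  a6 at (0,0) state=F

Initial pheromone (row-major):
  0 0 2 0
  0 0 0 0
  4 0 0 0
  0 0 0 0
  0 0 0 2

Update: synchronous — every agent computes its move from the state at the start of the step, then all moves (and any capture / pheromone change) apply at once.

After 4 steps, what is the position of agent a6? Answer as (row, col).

t=1: a0@(4,3) a1@(2,0) a2@(2,0) a3@(2,0) a4@(2,0) a5@(0,2) a6@(4,3) | pheromone: 0 0 2 0 / 0 0 0 0 / 7 0 0 0 / 0 0 0 0 / 0 0 0 3
t=2: a0@(4,3) a1@(2,0) a2@(2,0) a3@(2,0) a4@(2,0) a5@(4,3) a6@(4,3) | pheromone: 0 0 1 0 / 0 0 0 0 / 10 0 0 0 / 0 0 0 0 / 0 0 0 5
t=3: a0@(4,3) a1@(2,0) a2@(2,0) a3@(2,0) a4@(2,0) a5@(4,3) a6@(4,3) | pheromone: 0 0 0 0 / 0 0 0 0 / 13 0 0 0 / 0 0 0 0 / 0 0 0 7
t=4: a0@(4,3) a1@(2,0) a2@(2,0) a3@(2,0) a4@(2,0) a5@(4,3) a6@(4,3) | pheromone: 0 0 0 0 / 0 0 0 0 / 16 0 0 0 / 0 0 0 0 / 0 0 0 9

(4, 3)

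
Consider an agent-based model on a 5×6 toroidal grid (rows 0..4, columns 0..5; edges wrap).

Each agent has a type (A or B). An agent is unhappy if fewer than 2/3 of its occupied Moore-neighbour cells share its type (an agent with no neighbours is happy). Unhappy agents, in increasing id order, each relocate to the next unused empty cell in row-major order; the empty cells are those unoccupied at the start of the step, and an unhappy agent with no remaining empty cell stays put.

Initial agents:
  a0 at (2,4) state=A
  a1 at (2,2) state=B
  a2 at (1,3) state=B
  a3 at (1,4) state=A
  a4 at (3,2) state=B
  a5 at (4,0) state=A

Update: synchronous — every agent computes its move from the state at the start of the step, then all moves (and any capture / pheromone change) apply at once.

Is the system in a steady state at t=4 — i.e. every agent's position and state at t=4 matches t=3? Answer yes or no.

no

t=1: a0@(0,0):A a1@(2,2):B a2@(0,1):B a3@(0,2):A a4@(3,2):B a5@(4,0):A
t=2: a0@(0,3):A a1@(2,2):B a2@(0,4):B a3@(0,5):A a4@(3,2):B a5@(1,0):A
t=3: a0@(0,0):A a1@(2,2):B a2@(0,1):B a3@(0,2):A a4@(3,2):B a5@(1,0):A
t=4: a0@(0,3):A a1@(2,2):B a2@(0,4):B a3@(0,5):A a4@(3,2):B a5@(1,1):A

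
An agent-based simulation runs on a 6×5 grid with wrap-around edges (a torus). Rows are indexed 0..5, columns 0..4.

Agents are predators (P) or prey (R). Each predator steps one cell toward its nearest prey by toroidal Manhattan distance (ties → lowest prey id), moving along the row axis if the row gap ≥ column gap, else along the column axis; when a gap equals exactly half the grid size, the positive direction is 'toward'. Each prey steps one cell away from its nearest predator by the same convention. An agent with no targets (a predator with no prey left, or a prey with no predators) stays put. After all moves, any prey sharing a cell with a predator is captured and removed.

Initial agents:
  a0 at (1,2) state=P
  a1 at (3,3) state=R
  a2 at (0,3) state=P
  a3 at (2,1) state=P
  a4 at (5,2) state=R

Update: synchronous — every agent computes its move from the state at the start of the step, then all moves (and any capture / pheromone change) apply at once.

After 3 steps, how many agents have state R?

1

t=1: a0@(0,2):P a1@(4,3):R a2@(5,3):P a3@(2,2):P a4@(4,2):R
t=2: a0@(5,2):P a1@(3,3):R a2@(4,3):P a3@(3,2):P
t=3: a0@(4,2):P a1@(2,3):R a2@(3,3):P a3@(3,3):P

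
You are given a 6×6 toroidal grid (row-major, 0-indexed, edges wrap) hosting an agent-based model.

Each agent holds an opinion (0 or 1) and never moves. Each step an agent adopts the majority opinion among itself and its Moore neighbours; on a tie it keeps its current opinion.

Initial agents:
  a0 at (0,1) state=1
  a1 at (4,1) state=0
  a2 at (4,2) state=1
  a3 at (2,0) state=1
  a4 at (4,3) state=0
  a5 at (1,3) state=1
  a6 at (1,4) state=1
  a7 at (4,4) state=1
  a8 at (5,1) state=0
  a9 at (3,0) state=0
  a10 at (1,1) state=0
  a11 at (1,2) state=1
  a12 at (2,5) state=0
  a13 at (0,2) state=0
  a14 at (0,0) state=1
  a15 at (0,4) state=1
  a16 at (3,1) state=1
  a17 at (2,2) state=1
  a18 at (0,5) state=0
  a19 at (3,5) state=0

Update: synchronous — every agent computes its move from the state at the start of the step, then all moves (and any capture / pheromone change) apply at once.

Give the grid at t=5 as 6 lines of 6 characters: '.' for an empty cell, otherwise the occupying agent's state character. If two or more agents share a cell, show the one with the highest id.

111.11
.1111.
0.1..0
00...0
.0000.
.0....

t=1: a0@(0,1):1 a1@(4,1):0 a2@(4,2):0 a3@(2,0):0 a4@(4,3):1 a5@(1,3):1 a6@(1,4):1 a7@(4,4):0 a8@(5,1):0 a9@(3,0):0 a10@(1,1):1 a11@(1,2):1 a12@(2,5):0 a13@(0,2):0 a14@(0,0):0 a15@(0,4):1 a16@(3,1):1 a17@(2,2):1 a18@(0,5):1 a19@(3,5):0
t=2: a0@(0,1):1 a1@(4,1):0 a2@(4,2):0 a3@(2,0):0 a4@(4,3):0 a5@(1,3):1 a6@(1,4):1 a7@(4,4):0 a8@(5,1):0 a9@(3,0):0 a10@(1,1):1 a11@(1,2):1 a12@(2,5):0 a13@(0,2):1 a14@(0,0):1 a15@(0,4):1 a16@(3,1):0 a17@(2,2):1 a18@(0,5):1 a19@(3,5):0
t=3: (unchanged — steady state)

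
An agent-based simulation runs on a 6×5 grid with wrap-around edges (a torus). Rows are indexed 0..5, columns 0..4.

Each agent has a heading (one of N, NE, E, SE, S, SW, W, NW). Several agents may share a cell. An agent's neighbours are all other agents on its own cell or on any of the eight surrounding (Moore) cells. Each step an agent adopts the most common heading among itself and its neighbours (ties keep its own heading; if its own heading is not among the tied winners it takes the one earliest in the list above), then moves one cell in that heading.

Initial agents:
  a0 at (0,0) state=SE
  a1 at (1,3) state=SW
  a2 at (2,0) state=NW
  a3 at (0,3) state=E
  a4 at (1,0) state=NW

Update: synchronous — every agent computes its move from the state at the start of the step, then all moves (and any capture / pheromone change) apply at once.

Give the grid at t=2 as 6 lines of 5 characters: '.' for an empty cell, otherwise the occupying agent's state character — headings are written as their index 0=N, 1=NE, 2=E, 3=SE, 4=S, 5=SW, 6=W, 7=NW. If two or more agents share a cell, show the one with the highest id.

t=1: a0@(1,1):SE a1@(2,2):SW a2@(1,4):NW a3@(0,4):E a4@(0,4):NW
t=2: a0@(2,2):SE a1@(3,1):SW a2@(0,3):NW a3@(5,3):NW a4@(5,3):NW

...7.
.....
..3..
.5...
.....
...7.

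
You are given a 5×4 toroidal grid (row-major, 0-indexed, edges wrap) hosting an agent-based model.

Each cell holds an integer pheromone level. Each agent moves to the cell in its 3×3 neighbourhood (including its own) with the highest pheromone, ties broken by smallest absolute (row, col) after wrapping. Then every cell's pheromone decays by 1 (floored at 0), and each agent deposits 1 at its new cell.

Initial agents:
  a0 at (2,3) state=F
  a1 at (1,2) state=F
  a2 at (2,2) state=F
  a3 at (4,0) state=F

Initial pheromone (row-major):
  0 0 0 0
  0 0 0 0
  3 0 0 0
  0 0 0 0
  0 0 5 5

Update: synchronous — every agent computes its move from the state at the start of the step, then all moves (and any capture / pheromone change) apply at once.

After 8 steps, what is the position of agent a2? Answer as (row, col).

t=1: a0@(2,0) a1@(0,1) a2@(1,1) a3@(4,3) | pheromone: 0 1 0 0 / 0 1 0 0 / 3 0 0 0 / 0 0 0 0 / 0 0 4 5
t=2: a0@(2,0) a1@(4,2) a2@(2,0) a3@(4,3) | pheromone: 0 0 0 0 / 0 0 0 0 / 4 0 0 0 / 0 0 0 0 / 0 0 4 5
t=3: a0@(2,0) a1@(4,3) a2@(2,0) a3@(4,3) | pheromone: 0 0 0 0 / 0 0 0 0 / 5 0 0 0 / 0 0 0 0 / 0 0 3 6
t=4: a0@(2,0) a1@(4,3) a2@(2,0) a3@(4,3) | pheromone: 0 0 0 0 / 0 0 0 0 / 6 0 0 0 / 0 0 0 0 / 0 0 2 7
t=5: a0@(2,0) a1@(4,3) a2@(2,0) a3@(4,3) | pheromone: 0 0 0 0 / 0 0 0 0 / 7 0 0 0 / 0 0 0 0 / 0 0 1 8
t=6: a0@(2,0) a1@(4,3) a2@(2,0) a3@(4,3) | pheromone: 0 0 0 0 / 0 0 0 0 / 8 0 0 0 / 0 0 0 0 / 0 0 0 9
t=7: a0@(2,0) a1@(4,3) a2@(2,0) a3@(4,3) | pheromone: 0 0 0 0 / 0 0 0 0 / 9 0 0 0 / 0 0 0 0 / 0 0 0 10
t=8: a0@(2,0) a1@(4,3) a2@(2,0) a3@(4,3) | pheromone: 0 0 0 0 / 0 0 0 0 / 10 0 0 0 / 0 0 0 0 / 0 0 0 11

(2, 0)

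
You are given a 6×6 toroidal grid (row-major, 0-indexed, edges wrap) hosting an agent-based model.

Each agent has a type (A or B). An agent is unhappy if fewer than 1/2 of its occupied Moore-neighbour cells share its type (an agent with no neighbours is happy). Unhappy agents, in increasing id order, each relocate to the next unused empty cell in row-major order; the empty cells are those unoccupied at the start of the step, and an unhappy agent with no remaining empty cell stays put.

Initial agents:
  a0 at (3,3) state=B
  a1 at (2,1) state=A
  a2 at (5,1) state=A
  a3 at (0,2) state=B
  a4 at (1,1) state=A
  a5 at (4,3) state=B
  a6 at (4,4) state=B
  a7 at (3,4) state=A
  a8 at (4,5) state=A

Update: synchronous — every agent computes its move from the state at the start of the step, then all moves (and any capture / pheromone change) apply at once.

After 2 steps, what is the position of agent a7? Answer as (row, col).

t=1: a0@(3,3):B a1@(2,1):A a2@(0,0):A a3@(0,1):B a4@(1,1):A a5@(4,3):B a6@(4,4):B a7@(0,3):A a8@(4,5):A
t=2: a0@(3,3):B a1@(2,1):A a2@(0,0):A a3@(0,2):B a4@(1,1):A a5@(4,3):B a6@(4,4):B a7@(0,3):A a8@(0,4):A

(0, 3)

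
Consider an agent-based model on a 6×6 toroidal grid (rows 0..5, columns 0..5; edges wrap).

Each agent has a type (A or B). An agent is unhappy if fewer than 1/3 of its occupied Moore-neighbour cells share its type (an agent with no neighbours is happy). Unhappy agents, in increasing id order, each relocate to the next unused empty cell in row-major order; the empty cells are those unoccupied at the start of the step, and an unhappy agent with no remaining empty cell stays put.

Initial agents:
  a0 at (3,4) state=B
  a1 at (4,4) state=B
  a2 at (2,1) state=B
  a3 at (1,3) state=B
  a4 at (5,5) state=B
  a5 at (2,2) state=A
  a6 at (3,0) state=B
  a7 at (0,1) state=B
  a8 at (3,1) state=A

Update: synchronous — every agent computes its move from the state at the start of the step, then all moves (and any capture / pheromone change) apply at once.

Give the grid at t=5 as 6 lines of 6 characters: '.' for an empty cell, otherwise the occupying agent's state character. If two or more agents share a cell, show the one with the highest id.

BB....
......
.BA...
BA..B.
....B.
.....B

t=1: a0@(3,4):B a1@(4,4):B a2@(2,1):B a3@(0,0):B a4@(5,5):B a5@(2,2):A a6@(3,0):B a7@(0,1):B a8@(3,1):A
t=2: (unchanged — steady state)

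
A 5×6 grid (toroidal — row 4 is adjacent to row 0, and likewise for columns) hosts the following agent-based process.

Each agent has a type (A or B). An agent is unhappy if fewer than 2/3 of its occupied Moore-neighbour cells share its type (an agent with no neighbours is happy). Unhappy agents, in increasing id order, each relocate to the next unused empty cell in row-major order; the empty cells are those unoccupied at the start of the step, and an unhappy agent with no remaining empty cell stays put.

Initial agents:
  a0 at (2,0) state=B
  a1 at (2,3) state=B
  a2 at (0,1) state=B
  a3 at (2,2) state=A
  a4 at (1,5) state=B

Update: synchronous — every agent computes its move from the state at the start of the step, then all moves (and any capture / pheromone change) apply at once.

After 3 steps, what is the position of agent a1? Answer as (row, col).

(0, 0)

t=1: a0@(2,0):B a1@(0,0):B a2@(0,1):B a3@(0,2):A a4@(1,5):B
t=2: a0@(2,0):B a1@(0,0):B a2@(0,3):B a3@(0,4):A a4@(1,5):B
t=3: a0@(2,0):B a1@(0,0):B a2@(0,1):B a3@(0,2):A a4@(1,5):B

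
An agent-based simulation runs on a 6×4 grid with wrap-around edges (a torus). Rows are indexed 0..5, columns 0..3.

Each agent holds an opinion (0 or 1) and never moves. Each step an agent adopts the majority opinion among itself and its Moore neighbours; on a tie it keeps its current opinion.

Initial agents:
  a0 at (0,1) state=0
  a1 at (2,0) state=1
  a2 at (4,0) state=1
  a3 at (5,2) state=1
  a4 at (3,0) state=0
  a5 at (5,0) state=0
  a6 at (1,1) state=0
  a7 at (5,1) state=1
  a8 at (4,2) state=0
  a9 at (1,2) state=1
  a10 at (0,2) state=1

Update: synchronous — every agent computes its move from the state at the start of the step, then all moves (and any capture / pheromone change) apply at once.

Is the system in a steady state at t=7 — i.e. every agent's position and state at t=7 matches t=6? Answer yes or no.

yes

t=1: a0@(0,1):1 a1@(2,0):0 a2@(4,0):1 a3@(5,2):1 a4@(3,0):1 a5@(5,0):0 a6@(1,1):1 a7@(5,1):1 a8@(4,2):1 a9@(1,2):1 a10@(0,2):1
t=2: a0@(0,1):1 a1@(2,0):1 a2@(4,0):1 a3@(5,2):1 a4@(3,0):1 a5@(5,0):1 a6@(1,1):1 a7@(5,1):1 a8@(4,2):1 a9@(1,2):1 a10@(0,2):1
t=3: (unchanged — steady state)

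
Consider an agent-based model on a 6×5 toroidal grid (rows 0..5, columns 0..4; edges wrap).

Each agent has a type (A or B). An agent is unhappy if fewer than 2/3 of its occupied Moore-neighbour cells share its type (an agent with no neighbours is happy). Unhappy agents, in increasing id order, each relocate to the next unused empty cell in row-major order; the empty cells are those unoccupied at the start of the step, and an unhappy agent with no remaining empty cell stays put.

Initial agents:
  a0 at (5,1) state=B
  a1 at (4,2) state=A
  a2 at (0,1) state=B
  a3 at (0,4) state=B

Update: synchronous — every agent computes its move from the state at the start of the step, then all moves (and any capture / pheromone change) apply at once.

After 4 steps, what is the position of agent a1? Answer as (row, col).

t=1: a0@(0,0):B a1@(0,2):A a2@(0,1):B a3@(0,4):B
t=2: a0@(0,0):B a1@(0,3):A a2@(1,0):B a3@(0,4):B
t=3: a0@(0,0):B a1@(0,1):A a2@(1,0):B a3@(0,4):B
t=4: a0@(0,0):B a1@(0,2):A a2@(1,0):B a3@(0,4):B

(0, 2)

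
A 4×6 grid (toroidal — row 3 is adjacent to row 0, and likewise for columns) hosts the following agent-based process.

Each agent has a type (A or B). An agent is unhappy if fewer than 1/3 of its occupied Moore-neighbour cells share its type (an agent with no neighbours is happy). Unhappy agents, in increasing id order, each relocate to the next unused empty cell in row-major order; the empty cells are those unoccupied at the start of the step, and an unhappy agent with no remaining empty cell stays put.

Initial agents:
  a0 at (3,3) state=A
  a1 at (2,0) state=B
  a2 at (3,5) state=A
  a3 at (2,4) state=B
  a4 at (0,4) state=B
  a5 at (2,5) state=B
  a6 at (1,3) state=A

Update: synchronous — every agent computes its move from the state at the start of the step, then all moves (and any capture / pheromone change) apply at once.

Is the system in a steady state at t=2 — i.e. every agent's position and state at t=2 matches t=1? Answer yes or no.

t=1: a0@(0,0):A a1@(2,0):B a2@(0,1):A a3@(0,2):B a4@(0,3):B a5@(2,5):B a6@(0,5):A
t=2: (unchanged — steady state)

yes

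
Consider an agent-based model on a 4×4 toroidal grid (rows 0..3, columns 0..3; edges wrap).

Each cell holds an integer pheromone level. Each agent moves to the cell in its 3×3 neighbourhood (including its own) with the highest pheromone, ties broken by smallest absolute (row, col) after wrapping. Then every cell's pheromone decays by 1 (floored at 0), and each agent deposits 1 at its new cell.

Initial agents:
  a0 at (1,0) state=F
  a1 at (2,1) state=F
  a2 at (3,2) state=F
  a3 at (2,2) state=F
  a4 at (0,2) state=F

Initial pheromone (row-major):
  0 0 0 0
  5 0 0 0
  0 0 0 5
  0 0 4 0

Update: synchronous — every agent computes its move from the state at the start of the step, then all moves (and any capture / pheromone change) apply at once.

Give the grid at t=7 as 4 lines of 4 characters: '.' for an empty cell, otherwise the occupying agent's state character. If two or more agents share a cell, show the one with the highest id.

t=1: a0@(1,0) a1@(1,0) a2@(2,3) a3@(2,3) a4@(3,2) | pheromone: 0 0 0 0 / 6 0 0 0 / 0 0 0 6 / 0 0 4 0
t=2: a0@(1,0) a1@(1,0) a2@(1,0) a3@(1,0) a4@(2,3) | pheromone: 0 0 0 0 / 9 0 0 0 / 0 0 0 6 / 0 0 3 0
t=3: a0@(1,0) a1@(1,0) a2@(1,0) a3@(1,0) a4@(1,0) | pheromone: 0 0 0 0 / 13 0 0 0 / 0 0 0 5 / 0 0 2 0
t=4: a0@(1,0) a1@(1,0) a2@(1,0) a3@(1,0) a4@(1,0) | pheromone: 0 0 0 0 / 17 0 0 0 / 0 0 0 4 / 0 0 1 0
t=5: a0@(1,0) a1@(1,0) a2@(1,0) a3@(1,0) a4@(1,0) | pheromone: 0 0 0 0 / 21 0 0 0 / 0 0 0 3 / 0 0 0 0
t=6: a0@(1,0) a1@(1,0) a2@(1,0) a3@(1,0) a4@(1,0) | pheromone: 0 0 0 0 / 25 0 0 0 / 0 0 0 2 / 0 0 0 0
t=7: a0@(1,0) a1@(1,0) a2@(1,0) a3@(1,0) a4@(1,0) | pheromone: 0 0 0 0 / 29 0 0 0 / 0 0 0 1 / 0 0 0 0

....
F...
....
....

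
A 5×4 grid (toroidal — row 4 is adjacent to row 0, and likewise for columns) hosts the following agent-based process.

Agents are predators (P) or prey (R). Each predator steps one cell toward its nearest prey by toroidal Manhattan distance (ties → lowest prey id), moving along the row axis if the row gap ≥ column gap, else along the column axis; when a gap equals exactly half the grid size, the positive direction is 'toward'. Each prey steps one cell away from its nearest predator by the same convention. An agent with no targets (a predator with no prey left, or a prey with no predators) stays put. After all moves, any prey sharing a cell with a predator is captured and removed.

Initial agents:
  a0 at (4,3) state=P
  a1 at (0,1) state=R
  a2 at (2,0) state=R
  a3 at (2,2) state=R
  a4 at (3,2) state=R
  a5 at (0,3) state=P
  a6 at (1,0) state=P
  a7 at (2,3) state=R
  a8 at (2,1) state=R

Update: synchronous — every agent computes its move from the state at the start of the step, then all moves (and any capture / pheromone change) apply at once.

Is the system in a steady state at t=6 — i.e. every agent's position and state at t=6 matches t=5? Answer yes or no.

no

t=1: a0@(3,3):P a2@(3,0):R a3@(1,2):R a4@(2,2):R a5@(0,0):P a6@(2,0):P a7@(1,3):R a8@(3,1):R
t=2: a0@(3,0):P a2@(3,1):R a3@(0,2):R a4@(1,2):R a5@(4,0):P a6@(3,0):P a7@(0,3):R
t=3: a0@(3,1):P a2@(3,2):R a3@(0,1):R a4@(0,2):R a5@(3,0):P a6@(3,1):P a7@(1,3):R
t=4: a0@(3,2):P a2@(3,3):R a3@(1,1):R a4@(1,2):R a5@(3,1):P a6@(3,2):P a7@(0,3):R
t=5: a0@(3,3):P a2@(3,0):R a3@(0,1):R a4@(0,2):R a5@(3,2):P a6@(3,3):P a7@(1,3):R
t=6: a0@(3,0):P a2@(3,1):R a3@(1,1):R a4@(1,2):R a5@(3,3):P a6@(3,0):P a7@(0,3):R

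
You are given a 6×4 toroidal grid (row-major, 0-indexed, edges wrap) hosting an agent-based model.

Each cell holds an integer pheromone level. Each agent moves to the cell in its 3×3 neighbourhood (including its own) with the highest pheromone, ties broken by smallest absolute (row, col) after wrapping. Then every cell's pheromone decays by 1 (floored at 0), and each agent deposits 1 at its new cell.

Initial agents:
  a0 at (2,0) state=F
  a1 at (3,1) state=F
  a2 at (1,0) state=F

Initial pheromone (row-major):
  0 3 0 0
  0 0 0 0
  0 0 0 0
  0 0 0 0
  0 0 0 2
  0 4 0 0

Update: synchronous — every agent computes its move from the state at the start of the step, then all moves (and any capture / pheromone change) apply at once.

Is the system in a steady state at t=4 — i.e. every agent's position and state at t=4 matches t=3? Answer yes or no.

t=1: a0@(1,0) a1@(2,0) a2@(0,1) | pheromone: 0 3 0 0 / 1 0 0 0 / 1 0 0 0 / 0 0 0 0 / 0 0 0 1 / 0 3 0 0
t=2: a0@(0,1) a1@(1,0) a2@(0,1) | pheromone: 0 4 0 0 / 1 0 0 0 / 0 0 0 0 / 0 0 0 0 / 0 0 0 0 / 0 2 0 0
t=3: a0@(0,1) a1@(0,1) a2@(0,1) | pheromone: 0 6 0 0 / 0 0 0 0 / 0 0 0 0 / 0 0 0 0 / 0 0 0 0 / 0 1 0 0
t=4: a0@(0,1) a1@(0,1) a2@(0,1) | pheromone: 0 8 0 0 / 0 0 0 0 / 0 0 0 0 / 0 0 0 0 / 0 0 0 0 / 0 0 0 0

yes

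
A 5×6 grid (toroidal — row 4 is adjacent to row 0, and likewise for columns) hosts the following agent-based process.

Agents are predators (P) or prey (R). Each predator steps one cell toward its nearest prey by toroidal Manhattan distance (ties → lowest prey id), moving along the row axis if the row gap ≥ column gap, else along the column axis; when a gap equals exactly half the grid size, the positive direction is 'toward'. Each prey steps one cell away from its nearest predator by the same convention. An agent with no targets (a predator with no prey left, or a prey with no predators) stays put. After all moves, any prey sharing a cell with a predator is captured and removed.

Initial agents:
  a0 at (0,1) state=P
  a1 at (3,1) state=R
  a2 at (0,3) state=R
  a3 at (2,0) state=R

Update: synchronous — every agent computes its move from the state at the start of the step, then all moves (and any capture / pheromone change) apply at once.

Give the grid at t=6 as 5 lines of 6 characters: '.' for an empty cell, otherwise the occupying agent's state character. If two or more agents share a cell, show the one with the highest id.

......
....R.
.R....
R.....
.P....

t=1: a0@(4,1):P a1@(2,1):R a2@(0,4):R a3@(3,0):R
t=2: a0@(3,1):P a1@(1,1):R a2@(0,3):R a3@(2,0):R
t=3: a0@(2,1):P a1@(0,1):R a2@(1,3):R a3@(1,0):R
t=4: a0@(1,1):P a1@(4,1):R a2@(1,4):R a3@(0,0):R
t=5: a0@(0,1):P a1@(3,1):R a2@(1,3):R a3@(4,0):R
t=6: a0@(4,1):P a1@(2,1):R a2@(1,4):R a3@(3,0):R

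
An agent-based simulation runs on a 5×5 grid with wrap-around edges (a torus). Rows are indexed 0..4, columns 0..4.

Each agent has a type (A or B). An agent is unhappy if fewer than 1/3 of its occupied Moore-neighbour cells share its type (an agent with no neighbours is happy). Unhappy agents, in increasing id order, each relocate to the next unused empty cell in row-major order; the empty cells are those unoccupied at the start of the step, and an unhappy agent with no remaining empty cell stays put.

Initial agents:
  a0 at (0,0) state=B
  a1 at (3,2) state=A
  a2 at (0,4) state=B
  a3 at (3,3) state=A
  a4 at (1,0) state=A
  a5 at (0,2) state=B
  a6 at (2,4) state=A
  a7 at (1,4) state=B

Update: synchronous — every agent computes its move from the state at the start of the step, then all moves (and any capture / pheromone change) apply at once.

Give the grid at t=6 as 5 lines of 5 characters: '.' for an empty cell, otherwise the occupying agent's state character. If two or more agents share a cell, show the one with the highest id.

B.A.B
B...B
....A
..AA.
.....

t=1: a0@(0,0):B a1@(3,2):A a2@(0,4):B a3@(3,3):A a4@(0,1):A a5@(0,2):B a6@(2,4):A a7@(1,4):B
t=2: a0@(0,0):B a1@(3,2):A a2@(0,4):B a3@(3,3):A a4@(0,3):A a5@(1,0):B a6@(2,4):A a7@(1,4):B
t=3: a0@(0,0):B a1@(3,2):A a2@(0,4):B a3@(3,3):A a4@(0,1):A a5@(1,0):B a6@(2,4):A a7@(1,4):B
t=4: a0@(0,0):B a1@(3,2):A a2@(0,4):B a3@(3,3):A a4@(0,2):A a5@(1,0):B a6@(2,4):A a7@(1,4):B
t=5: (unchanged — steady state)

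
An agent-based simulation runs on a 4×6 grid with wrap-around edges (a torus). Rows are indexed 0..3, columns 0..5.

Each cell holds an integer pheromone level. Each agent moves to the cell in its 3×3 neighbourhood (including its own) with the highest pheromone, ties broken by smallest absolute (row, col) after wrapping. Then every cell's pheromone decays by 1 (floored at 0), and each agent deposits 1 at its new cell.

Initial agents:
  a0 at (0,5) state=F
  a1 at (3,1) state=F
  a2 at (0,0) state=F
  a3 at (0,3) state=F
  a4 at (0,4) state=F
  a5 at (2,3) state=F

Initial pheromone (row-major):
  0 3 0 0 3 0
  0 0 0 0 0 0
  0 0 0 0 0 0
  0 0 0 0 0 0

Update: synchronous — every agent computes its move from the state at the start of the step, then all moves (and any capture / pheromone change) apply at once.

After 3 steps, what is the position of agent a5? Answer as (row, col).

t=1: a0@(0,4) a1@(0,1) a2@(0,1) a3@(0,4) a4@(0,4) a5@(1,2) | pheromone: 0 4 0 0 5 0 / 0 0 1 0 0 0 / 0 0 0 0 0 0 / 0 0 0 0 0 0
t=2: a0@(0,4) a1@(0,1) a2@(0,1) a3@(0,4) a4@(0,4) a5@(0,1) | pheromone: 0 6 0 0 7 0 / 0 0 0 0 0 0 / 0 0 0 0 0 0 / 0 0 0 0 0 0
t=3: a0@(0,4) a1@(0,1) a2@(0,1) a3@(0,4) a4@(0,4) a5@(0,1) | pheromone: 0 8 0 0 9 0 / 0 0 0 0 0 0 / 0 0 0 0 0 0 / 0 0 0 0 0 0

(0, 1)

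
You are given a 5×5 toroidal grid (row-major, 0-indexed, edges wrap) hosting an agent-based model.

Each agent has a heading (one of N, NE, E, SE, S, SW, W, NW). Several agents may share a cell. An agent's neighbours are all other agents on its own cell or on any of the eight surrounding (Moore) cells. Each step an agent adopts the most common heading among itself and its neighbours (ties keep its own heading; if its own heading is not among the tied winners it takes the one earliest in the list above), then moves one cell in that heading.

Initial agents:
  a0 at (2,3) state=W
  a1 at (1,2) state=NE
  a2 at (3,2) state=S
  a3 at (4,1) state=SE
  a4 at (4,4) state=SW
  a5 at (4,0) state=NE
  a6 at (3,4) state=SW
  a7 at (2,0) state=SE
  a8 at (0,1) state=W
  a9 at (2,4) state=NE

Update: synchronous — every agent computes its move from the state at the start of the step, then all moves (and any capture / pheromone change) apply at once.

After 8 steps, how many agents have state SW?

t=1: a0@(1,4):NE a1@(1,1):W a2@(4,2):S a3@(0,2):SE a4@(0,3):SW a5@(0,4):SW a6@(4,3):SW a7@(3,1):SE a8@(4,2):NE a9@(1,0):NE
t=2: a0@(0,0):NE a1@(1,0):W a2@(0,3):SE a3@(1,1):SW a4@(1,2):SW a5@(1,3):SW a6@(0,2):SW a7@(4,2):SE a8@(0,3):SE a9@(0,1):NE
t=3: a0@(4,1):NE a1@(0,1):NE a2@(1,4):SE a3@(2,0):SW a4@(2,1):SW a5@(2,2):SW a6@(1,1):SW a7@(0,3):SE a8@(1,4):SE a9@(1,0):SW
t=4: a0@(3,2):NE a1@(4,2):NE a2@(2,0):SE a3@(3,4):SW a4@(3,0):SW a5@(3,1):SW a6@(2,0):SW a7@(1,4):SE a8@(2,0):SE a9@(2,4):SW
t=5: a0@(2,3):NE a1@(3,3):NE a2@(3,4):SW a3@(4,3):SW a4@(4,4):SW a5@(4,0):SW a6@(3,4):SW a7@(2,0):SE a8@(3,4):SW a9@(3,3):SW
t=6: a0@(3,2):SW a1@(4,2):SW a2@(4,3):SW a3@(0,2):SW a4@(0,3):SW a5@(0,4):SW a6@(4,3):SW a7@(3,4):SW a8@(4,3):SW a9@(4,2):SW
t=7: a0@(4,1):SW a1@(0,1):SW a2@(0,2):SW a3@(1,1):SW a4@(1,2):SW a5@(1,3):SW a6@(0,2):SW a7@(4,3):SW a8@(0,2):SW a9@(0,1):SW
t=8: a0@(0,0):SW a1@(1,0):SW a2@(1,1):SW a3@(2,0):SW a4@(2,1):SW a5@(2,2):SW a6@(1,1):SW a7@(0,2):SW a8@(1,1):SW a9@(1,0):SW

10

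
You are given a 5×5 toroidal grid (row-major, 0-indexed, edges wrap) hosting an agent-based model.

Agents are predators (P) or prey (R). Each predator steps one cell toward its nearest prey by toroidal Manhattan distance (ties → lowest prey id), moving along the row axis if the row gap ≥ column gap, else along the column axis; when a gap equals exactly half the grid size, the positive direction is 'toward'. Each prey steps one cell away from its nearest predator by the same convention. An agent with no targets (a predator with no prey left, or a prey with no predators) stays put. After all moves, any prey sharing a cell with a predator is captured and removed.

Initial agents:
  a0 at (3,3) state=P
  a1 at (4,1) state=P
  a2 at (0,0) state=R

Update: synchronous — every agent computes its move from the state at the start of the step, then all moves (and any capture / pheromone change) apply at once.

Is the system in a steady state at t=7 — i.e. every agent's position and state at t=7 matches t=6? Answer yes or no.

t=1: a0@(4,3):P a1@(0,1):P a2@(1,0):R
t=2: a0@(0,3):P a1@(1,1):P a2@(2,0):R
t=3: a0@(1,3):P a1@(2,1):P a2@(3,0):R
t=4: a0@(2,3):P a1@(3,1):P a2@(4,0):R
t=5: a0@(3,3):P a1@(4,1):P a2@(0,0):R
t=6: a0@(4,3):P a1@(0,1):P a2@(1,0):R
t=7: a0@(0,3):P a1@(1,1):P a2@(2,0):R

no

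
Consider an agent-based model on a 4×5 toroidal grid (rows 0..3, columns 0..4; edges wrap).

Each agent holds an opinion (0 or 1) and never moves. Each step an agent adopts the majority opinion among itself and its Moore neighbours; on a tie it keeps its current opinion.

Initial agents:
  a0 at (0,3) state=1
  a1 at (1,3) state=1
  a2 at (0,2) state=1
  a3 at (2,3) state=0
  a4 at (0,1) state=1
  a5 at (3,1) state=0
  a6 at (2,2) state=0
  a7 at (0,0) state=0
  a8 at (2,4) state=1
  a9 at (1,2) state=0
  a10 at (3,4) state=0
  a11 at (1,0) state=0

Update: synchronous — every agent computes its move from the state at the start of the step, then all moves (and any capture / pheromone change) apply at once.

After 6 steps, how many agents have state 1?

4

t=1: a0@(0,3):1 a1@(1,3):1 a2@(0,2):1 a3@(2,3):0 a4@(0,1):0 a5@(3,1):0 a6@(2,2):0 a7@(0,0):0 a8@(2,4):0 a9@(1,2):1 a10@(3,4):0 a11@(1,0):0
t=2: (unchanged — steady state)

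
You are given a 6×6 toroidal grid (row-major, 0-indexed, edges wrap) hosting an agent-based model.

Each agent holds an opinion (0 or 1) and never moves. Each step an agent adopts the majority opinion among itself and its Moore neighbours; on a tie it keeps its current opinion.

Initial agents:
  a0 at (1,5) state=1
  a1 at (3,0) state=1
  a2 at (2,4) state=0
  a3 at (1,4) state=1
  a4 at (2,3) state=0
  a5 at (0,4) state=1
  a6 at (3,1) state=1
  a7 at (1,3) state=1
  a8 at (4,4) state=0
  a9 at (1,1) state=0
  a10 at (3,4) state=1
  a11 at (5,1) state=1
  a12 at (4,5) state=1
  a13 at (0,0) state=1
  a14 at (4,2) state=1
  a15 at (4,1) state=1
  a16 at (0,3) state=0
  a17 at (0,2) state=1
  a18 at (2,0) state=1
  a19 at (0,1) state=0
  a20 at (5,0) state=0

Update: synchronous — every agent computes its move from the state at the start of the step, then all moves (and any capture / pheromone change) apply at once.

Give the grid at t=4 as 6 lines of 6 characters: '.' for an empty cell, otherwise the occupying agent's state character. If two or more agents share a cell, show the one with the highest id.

t=1: a0@(1,5):1 a1@(3,0):1 a2@(2,4):1 a3@(1,4):1 a4@(2,3):1 a5@(0,4):1 a6@(3,1):1 a7@(1,3):1 a8@(4,4):1 a9@(1,1):1 a10@(3,4):0 a11@(5,1):1 a12@(4,5):1 a13@(0,0):1 a14@(4,2):1 a15@(4,1):1 a16@(0,3):1 a17@(0,2):1 a18@(2,0):1 a19@(0,1):0 a20@(5,0):1
t=2: a0@(1,5):1 a1@(3,0):1 a2@(2,4):1 a3@(1,4):1 a4@(2,3):1 a5@(0,4):1 a6@(3,1):1 a7@(1,3):1 a8@(4,4):1 a9@(1,1):1 a10@(3,4):1 a11@(5,1):1 a12@(4,5):1 a13@(0,0):1 a14@(4,2):1 a15@(4,1):1 a16@(0,3):1 a17@(0,2):1 a18@(2,0):1 a19@(0,1):1 a20@(5,0):1
t=3: (unchanged — steady state)

11111.
.1.111
1..11.
11..1.
.11.11
11....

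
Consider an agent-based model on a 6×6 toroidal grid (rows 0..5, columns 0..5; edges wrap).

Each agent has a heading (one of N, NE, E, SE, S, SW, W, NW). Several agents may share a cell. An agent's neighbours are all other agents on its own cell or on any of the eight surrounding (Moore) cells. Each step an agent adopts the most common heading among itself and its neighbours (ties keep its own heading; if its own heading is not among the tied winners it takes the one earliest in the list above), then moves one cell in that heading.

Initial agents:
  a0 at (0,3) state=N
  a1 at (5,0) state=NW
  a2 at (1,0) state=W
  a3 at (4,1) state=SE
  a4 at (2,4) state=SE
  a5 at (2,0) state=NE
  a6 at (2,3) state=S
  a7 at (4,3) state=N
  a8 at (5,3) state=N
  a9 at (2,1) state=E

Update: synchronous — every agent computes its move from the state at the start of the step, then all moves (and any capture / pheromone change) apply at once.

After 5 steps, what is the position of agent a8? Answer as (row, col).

t=1: a0@(5,3):N a1@(4,5):NW a2@(1,5):W a3@(5,2):SE a4@(3,5):SE a5@(1,1):NE a6@(3,3):S a7@(3,3):N a8@(4,3):N a9@(2,2):E
t=2: a0@(4,3):N a1@(3,4):NW a2@(1,4):W a3@(4,2):N a4@(4,0):SE a5@(0,2):NE a6@(2,3):N a7@(2,3):N a8@(3,3):N a9@(2,3):E
t=3: a0@(3,3):N a1@(2,4):N a2@(0,4):N a3@(3,2):N a4@(5,1):SE a5@(5,3):NE a6@(1,3):N a7@(1,3):N a8@(2,3):N a9@(1,3):N
t=4: a0@(2,3):N a1@(1,4):N a2@(5,4):N a3@(2,2):N a4@(0,2):SE a5@(4,4):NE a6@(0,3):N a7@(0,3):N a8@(1,3):N a9@(0,3):N
t=5: a0@(1,3):N a1@(0,4):N a2@(4,4):N a3@(1,2):N a4@(5,2):N a5@(3,5):NE a6@(5,3):N a7@(5,3):N a8@(0,3):N a9@(5,3):N

(0, 3)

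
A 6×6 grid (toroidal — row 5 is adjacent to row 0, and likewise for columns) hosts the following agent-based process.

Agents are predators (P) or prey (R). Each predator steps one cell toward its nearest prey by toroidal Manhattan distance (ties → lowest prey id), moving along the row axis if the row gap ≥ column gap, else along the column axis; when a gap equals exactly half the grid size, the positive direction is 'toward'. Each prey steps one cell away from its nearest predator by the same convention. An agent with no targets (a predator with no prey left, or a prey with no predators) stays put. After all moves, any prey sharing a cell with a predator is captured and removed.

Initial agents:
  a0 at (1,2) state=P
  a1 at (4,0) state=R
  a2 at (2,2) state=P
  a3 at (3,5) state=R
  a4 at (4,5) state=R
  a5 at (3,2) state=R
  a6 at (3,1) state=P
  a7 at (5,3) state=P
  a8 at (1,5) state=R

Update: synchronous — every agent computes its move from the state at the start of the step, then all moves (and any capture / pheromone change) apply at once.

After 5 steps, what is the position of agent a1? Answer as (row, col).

t=1: a0@(2,2):P a1@(5,0):R a2@(3,2):P a3@(3,4):R a4@(4,4):R a5@(4,2):R a6@(3,2):P a7@(5,4):P a8@(1,4):R
t=2: a0@(3,2):P a1@(5,1):R a2@(4,2):P a3@(3,5):R a4@(3,4):R a5@(5,2):R a6@(4,2):P a7@(4,4):P a8@(2,4):R
t=3: a0@(3,3):P a1@(0,1):R a2@(5,2):P a3@(2,5):R a4@(2,4):R a5@(0,2):R a6@(5,2):P a7@(3,4):P a8@(1,4):R
t=4: a0@(2,3):P a1@(1,1):R a2@(0,2):P a3@(1,5):R a4@(1,4):R a5@(1,2):R a6@(0,2):P a7@(2,4):P a8@(0,4):R
t=5: a0@(1,3):P a1@(2,1):R a2@(1,2):P a3@(0,5):R a4@(0,4):R a5@(2,2):R a6@(1,2):P a7@(1,4):P a8@(0,5):R

(2, 1)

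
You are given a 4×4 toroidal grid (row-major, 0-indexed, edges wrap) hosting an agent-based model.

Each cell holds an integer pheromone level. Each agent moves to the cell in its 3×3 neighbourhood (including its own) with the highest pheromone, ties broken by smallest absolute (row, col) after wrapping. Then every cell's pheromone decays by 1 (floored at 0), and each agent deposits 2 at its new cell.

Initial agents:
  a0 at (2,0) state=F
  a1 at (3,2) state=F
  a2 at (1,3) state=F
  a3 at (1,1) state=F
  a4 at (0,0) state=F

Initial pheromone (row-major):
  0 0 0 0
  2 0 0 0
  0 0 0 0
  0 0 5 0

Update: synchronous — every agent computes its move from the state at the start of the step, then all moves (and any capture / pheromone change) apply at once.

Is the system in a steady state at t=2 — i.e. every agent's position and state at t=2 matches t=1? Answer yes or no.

t=1: a0@(1,0) a1@(3,2) a2@(1,0) a3@(1,0) a4@(1,0) | pheromone: 0 0 0 0 / 9 0 0 0 / 0 0 0 0 / 0 0 6 0
t=2: a0@(1,0) a1@(3,2) a2@(1,0) a3@(1,0) a4@(1,0) | pheromone: 0 0 0 0 / 16 0 0 0 / 0 0 0 0 / 0 0 7 0

yes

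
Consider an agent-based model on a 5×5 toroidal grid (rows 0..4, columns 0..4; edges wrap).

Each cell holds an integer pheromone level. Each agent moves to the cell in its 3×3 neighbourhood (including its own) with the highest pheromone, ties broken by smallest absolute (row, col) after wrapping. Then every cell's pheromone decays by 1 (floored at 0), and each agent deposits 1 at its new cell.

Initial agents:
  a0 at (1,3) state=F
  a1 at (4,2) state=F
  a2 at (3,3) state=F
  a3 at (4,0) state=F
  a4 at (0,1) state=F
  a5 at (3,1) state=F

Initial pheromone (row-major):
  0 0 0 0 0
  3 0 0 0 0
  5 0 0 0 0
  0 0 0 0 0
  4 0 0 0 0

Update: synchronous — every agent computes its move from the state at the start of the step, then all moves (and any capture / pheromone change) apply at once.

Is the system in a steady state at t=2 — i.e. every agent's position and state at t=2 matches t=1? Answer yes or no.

no

t=1: a0@(0,2) a1@(0,1) a2@(2,2) a3@(4,0) a4@(4,0) a5@(2,0) | pheromone: 0 1 1 0 0 / 2 0 0 0 0 / 5 0 1 0 0 / 0 0 0 0 0 / 5 0 0 0 0
t=2: a0@(0,1) a1@(4,0) a2@(2,2) a3@(4,0) a4@(4,0) a5@(2,0) | pheromone: 0 1 0 0 0 / 1 0 0 0 0 / 5 0 1 0 0 / 0 0 0 0 0 / 7 0 0 0 0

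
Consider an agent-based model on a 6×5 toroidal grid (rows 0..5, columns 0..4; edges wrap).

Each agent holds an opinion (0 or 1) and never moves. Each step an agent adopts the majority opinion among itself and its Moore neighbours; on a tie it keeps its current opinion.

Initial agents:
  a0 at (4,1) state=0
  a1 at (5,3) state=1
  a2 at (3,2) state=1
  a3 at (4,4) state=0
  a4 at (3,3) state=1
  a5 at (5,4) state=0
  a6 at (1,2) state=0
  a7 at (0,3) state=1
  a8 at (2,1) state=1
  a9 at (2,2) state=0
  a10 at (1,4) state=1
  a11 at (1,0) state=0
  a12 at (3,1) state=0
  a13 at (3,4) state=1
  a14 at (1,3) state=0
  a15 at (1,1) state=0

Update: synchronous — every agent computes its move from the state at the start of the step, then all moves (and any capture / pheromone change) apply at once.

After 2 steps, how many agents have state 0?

9

t=1: a0@(4,1):0 a1@(5,3):1 a2@(3,2):1 a3@(4,4):1 a4@(3,3):1 a5@(5,4):0 a6@(1,2):0 a7@(0,3):1 a8@(2,1):0 a9@(2,2):0 a10@(1,4):1 a11@(1,0):0 a12@(3,1):0 a13@(3,4):1 a14@(1,3):0 a15@(1,1):0
t=2: a0@(4,1):0 a1@(5,3):1 a2@(3,2):0 a3@(4,4):1 a4@(3,3):1 a5@(5,4):1 a6@(1,2):0 a7@(0,3):1 a8@(2,1):0 a9@(2,2):0 a10@(1,4):1 a11@(1,0):0 a12@(3,1):0 a13@(3,4):1 a14@(1,3):0 a15@(1,1):0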